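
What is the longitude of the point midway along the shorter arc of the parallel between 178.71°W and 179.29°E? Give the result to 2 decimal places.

Signed shortest Δλ from -178.71° to +179.29° is -2.00°.
Midpoint longitude = -178.71° + (-2.00°)/2 = -178.71° − 1.00° = -179.71°.
(The naïve average (-178.71 + +179.29)/2 = 0.29° is on the wrong side of the globe.)

179.71°W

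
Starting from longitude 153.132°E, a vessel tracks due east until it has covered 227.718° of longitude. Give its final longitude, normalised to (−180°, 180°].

20.850°E

Start at +153.132°; shift +227.718° → +380.850°.
+380.850° lies outside (−180°, 180°]; subtract 360° → +20.850°.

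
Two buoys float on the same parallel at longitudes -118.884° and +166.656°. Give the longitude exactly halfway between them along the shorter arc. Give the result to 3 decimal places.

Signed shortest Δλ from -118.884° to +166.656° is -74.460°.
Midpoint longitude = -118.884° + (-74.460°)/2 = -118.884° − 37.230° = -156.114°.
(The naïve average (-118.884 + +166.656)/2 = 23.886° is on the wrong side of the globe.)

-156.114°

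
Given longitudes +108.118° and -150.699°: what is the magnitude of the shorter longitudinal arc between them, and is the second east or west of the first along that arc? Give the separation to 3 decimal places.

Raw difference: -150.699 − 108.118 = -258.817°.
Normalise into (−180°, 180°]: -258.817° + 360° = 101.183°.
Positive ⇒ the second point lies to the east; separation 101.183°.

101.183° east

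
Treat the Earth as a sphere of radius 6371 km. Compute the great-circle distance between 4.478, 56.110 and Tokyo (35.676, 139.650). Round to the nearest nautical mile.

Δλ = 139.650 − 56.110 = 83.540°.
Δφ = 35.676 − 4.478 = 31.198°.
a = sin²(Δφ/2) + cos φ₁ · cos φ₂ · sin²(Δλ/2) = 0.431675.
c = 2·atan2(√a, √(1−a)) = 1.43372 rad → d = 6371·c ≈ 9134.21 km ≈ 4932.08 nmi.

4932 nmi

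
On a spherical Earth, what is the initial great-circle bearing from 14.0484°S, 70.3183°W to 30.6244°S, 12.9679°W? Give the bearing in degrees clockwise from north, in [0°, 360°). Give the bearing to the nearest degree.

118°

Δλ = -12.9679 − -70.3183 = 57.3504°.
θ = atan2( sin Δλ · cos φ₂ , cos φ₁ · sin φ₂ − sin φ₁ · cos φ₂ · cos Δλ )
  = atan2(0.72455, -0.38148) = 117.767° → normalised to [0°, 360°): 117.767°.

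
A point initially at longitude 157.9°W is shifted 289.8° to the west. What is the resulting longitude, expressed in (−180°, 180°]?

87.7°W

Start at -157.9°; shift −289.8° → -447.7°.
-447.7° lies outside (−180°, 180°]; add 360° → -87.7°.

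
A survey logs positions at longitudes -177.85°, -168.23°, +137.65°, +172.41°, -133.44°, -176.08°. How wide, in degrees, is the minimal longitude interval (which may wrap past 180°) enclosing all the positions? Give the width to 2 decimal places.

88.91°

Sort the longitudes: -177.85°, -176.08°, -168.23°, -133.44°, +137.65°, +172.41°.
Eastward gaps between consecutive values (wrapping around): 1.77°, 7.85°, 34.79°, 271.09°, 34.76°, 9.74°.
Largest gap = 271.09° ⇒ minimal covering band is its complement: 360° − 271.09° = 88.91°.
Band runs from +137.65° eastward to -133.44°, crossing the antimeridian.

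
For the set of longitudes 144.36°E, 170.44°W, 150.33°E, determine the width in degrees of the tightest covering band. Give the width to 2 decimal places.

45.20°

Sort the longitudes: -170.44°, +144.36°, +150.33°.
Eastward gaps between consecutive values (wrapping around): 314.80°, 5.97°, 39.23°.
Largest gap = 314.80° ⇒ minimal covering band is its complement: 360° − 314.80° = 45.20°.
Band runs from +144.36° eastward to -170.44°, crossing the antimeridian.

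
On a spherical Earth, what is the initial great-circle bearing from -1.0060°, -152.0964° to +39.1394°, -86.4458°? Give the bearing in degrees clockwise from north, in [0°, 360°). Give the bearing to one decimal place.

Δλ = -86.4458 − -152.0964 = 65.6506°.
θ = atan2( sin Δλ · cos φ₂ , cos φ₁ · sin φ₂ − sin φ₁ · cos φ₂ · cos Δλ )
  = atan2(0.70662, 0.63673) = 47.978° → normalised to [0°, 360°): 47.978°.

48.0°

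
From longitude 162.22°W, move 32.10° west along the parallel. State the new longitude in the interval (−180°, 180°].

Start at -162.22°; shift −32.10° → -194.32°.
-194.32° lies outside (−180°, 180°]; add 360° → +165.68°.

165.68°E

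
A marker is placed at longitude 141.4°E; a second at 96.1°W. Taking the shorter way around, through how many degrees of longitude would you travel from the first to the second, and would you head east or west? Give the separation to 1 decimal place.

122.5° east

Raw difference: -96.1 − 141.4 = -237.5°.
Normalise into (−180°, 180°]: -237.5° + 360° = 122.5°.
Positive ⇒ the second point lies to the east; separation 122.5°.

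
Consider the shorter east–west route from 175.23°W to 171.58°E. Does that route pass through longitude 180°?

Naïve |171.58 − -175.23| = 346.81° > 180°, so the shorter arc goes the other way round — across 180°.
Signed shortest Δλ = ((171.58 − -175.23 + 180) mod 360) − 180 = -13.19°.
Going west by 13.19° from -175.23° passes through 180° before reaching +171.58°.

Yes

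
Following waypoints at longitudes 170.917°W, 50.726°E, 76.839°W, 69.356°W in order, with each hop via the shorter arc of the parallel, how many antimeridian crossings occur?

Leg 1: -170.917° → +50.726°, shortest Δλ = -138.357° (west) — crosses 180°.
Leg 2: +50.726° → -76.839°, shortest Δλ = -127.565° (west) — does not cross 180°.
Leg 3: -76.839° → -69.356°, shortest Δλ = 7.483° (east) — does not cross 180°.
Total crossings: 1.

1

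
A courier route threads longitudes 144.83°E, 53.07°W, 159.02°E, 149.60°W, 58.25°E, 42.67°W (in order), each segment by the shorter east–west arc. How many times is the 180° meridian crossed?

Leg 1: +144.83° → -53.07°, shortest Δλ = 162.1° (east) — crosses 180°.
Leg 2: -53.07° → +159.02°, shortest Δλ = -147.91° (west) — crosses 180°.
Leg 3: +159.02° → -149.60°, shortest Δλ = 51.38° (east) — crosses 180°.
Leg 4: -149.60° → +58.25°, shortest Δλ = -152.15° (west) — crosses 180°.
Leg 5: +58.25° → -42.67°, shortest Δλ = -100.92° (west) — does not cross 180°.
Total crossings: 4.

4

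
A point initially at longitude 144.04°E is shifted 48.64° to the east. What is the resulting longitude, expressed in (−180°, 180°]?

Start at +144.04°; shift +48.64° → +192.68°.
+192.68° lies outside (−180°, 180°]; subtract 360° → -167.32°.

167.32°W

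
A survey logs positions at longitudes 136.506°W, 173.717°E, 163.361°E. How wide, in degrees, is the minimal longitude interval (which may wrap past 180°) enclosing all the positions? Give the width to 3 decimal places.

Sort the longitudes: -136.506°, +163.361°, +173.717°.
Eastward gaps between consecutive values (wrapping around): 299.867°, 10.356°, 49.777°.
Largest gap = 299.867° ⇒ minimal covering band is its complement: 360° − 299.867° = 60.133°.
Band runs from +163.361° eastward to -136.506°, crossing the antimeridian.

60.133°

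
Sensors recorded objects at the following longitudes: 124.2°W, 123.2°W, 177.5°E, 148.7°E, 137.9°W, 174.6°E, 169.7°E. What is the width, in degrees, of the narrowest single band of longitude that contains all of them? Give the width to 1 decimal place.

88.1°

Sort the longitudes: -137.9°, -124.2°, -123.2°, +148.7°, +169.7°, +174.6°, +177.5°.
Eastward gaps between consecutive values (wrapping around): 13.7°, 1.0°, 271.9°, 21.0°, 4.9°, 2.9°, 44.6°.
Largest gap = 271.9° ⇒ minimal covering band is its complement: 360° − 271.9° = 88.1°.
Band runs from +148.7° eastward to -123.2°, crossing the antimeridian.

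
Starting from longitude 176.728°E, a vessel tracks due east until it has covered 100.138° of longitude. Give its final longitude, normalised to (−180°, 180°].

83.134°W

Start at +176.728°; shift +100.138° → +276.866°.
+276.866° lies outside (−180°, 180°]; subtract 360° → -83.134°.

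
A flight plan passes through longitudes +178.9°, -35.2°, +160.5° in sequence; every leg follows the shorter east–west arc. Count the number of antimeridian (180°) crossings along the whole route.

Leg 1: +178.9° → -35.2°, shortest Δλ = 145.9° (east) — crosses 180°.
Leg 2: -35.2° → +160.5°, shortest Δλ = -164.3° (west) — crosses 180°.
Total crossings: 2.

2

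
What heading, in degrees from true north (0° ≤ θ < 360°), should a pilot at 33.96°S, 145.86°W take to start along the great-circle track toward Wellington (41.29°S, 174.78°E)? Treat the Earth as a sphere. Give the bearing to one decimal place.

244.9°

Δλ = 174.78 − -145.86 = 320.64°; wrapped into (−180°, 180°]: -39.36°.
θ = atan2( sin Δλ · cos φ₂ , cos φ₁ · sin φ₂ − sin φ₁ · cos φ₂ · cos Δλ )
  = atan2(-0.47652, -0.22279) = -115.058° → normalised to [0°, 360°): 244.942°.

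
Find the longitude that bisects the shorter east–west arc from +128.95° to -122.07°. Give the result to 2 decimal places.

-176.56°

Signed shortest Δλ from +128.95° to -122.07° is +108.98°.
Midpoint longitude = +128.95° + (+108.98°)/2 = +128.95° + 54.49° = +183.44°.
Normalise into (−180°, 180°]: -176.56°.
(The naïve average (+128.95 + -122.07)/2 = 3.44° is on the wrong side of the globe.)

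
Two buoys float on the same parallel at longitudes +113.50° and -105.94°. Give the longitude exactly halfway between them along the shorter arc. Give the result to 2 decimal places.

-176.22°

Signed shortest Δλ from +113.50° to -105.94° is +140.56°.
Midpoint longitude = +113.50° + (+140.56°)/2 = +113.50° + 70.28° = +183.78°.
Normalise into (−180°, 180°]: -176.22°.
(The naïve average (+113.50 + -105.94)/2 = 3.78° is on the wrong side of the globe.)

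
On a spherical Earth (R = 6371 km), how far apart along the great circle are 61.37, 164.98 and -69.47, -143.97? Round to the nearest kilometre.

15095 km

Δλ = -143.97 − 164.98 = -308.95°; wrapped into (−180°, 180°]: 51.05°.
Δφ = -69.47 − 61.37 = -130.84°.
a = sin²(Δφ/2) + cos φ₁ · cos φ₂ · sin²(Δλ/2) = 0.858175.
c = 2·atan2(√a, √(1−a)) = 2.36935 rad → d = 6371·c ≈ 15095.16 km.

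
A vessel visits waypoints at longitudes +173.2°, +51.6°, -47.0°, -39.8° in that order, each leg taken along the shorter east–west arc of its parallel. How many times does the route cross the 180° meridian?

Leg 1: +173.2° → +51.6°, shortest Δλ = -121.6° (west) — does not cross 180°.
Leg 2: +51.6° → -47.0°, shortest Δλ = -98.6° (west) — does not cross 180°.
Leg 3: -47.0° → -39.8°, shortest Δλ = 7.2° (east) — does not cross 180°.
Total crossings: 0.

0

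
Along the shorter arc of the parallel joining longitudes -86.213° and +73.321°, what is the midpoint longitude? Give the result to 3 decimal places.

Signed shortest Δλ from -86.213° to +73.321° is +159.534°.
Midpoint longitude = -86.213° + (+159.534°)/2 = -86.213° + 79.767° = -6.446°.

-6.446°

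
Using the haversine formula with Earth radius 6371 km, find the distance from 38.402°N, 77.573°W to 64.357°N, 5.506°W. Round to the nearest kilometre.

5378 km

Δλ = -5.506 − -77.573 = 72.067°.
Δφ = 64.357 − 38.402 = 25.955°.
a = sin²(Δφ/2) + cos φ₁ · cos φ₂ · sin²(Δλ/2) = 0.167791.
c = 2·atan2(√a, √(1−a)) = 0.84408 rad → d = 6371·c ≈ 5377.64 km.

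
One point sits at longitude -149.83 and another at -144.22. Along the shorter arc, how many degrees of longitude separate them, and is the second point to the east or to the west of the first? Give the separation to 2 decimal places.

Raw difference: -144.22 − -149.83 = 5.61°.
Normalise into (−180°, 180°]: 5.61° stays 5.61°.
Positive ⇒ the second point lies to the east; separation 5.61°.

5.61° east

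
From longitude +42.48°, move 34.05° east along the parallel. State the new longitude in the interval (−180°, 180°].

+76.53°

Start at +42.48°; shift +34.05° → +76.53°.
+76.53° already lies in (−180°, 180°].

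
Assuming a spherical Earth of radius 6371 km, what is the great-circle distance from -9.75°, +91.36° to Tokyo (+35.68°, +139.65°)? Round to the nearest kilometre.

7148 km

Δλ = 139.65 − 91.36 = 48.29°.
Δφ = 35.68 − -9.75 = 45.43°.
a = sin²(Δφ/2) + cos φ₁ · cos φ₂ · sin²(Δλ/2) = 0.283058.
c = 2·atan2(√a, √(1−a)) = 1.12200 rad → d = 6371·c ≈ 7148.25 km.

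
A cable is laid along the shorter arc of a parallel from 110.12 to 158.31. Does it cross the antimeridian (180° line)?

Signed shortest Δλ = ((158.31 − 110.12 + 180) mod 360) − 180 = 48.19°.
Going east by 48.19° from +110.12° reaches +158.31° without touching 180°.

No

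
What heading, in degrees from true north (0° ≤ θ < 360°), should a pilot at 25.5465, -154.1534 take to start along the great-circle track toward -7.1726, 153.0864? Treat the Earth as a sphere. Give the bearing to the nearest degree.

245°

Δλ = 153.0864 − -154.1534 = 307.2398°; wrapped into (−180°, 180°]: -52.7602°.
θ = atan2( sin Δλ · cos φ₂ , cos φ₁ · sin φ₂ − sin φ₁ · cos φ₂ · cos Δλ )
  = atan2(-0.78988, -0.37158) = -115.193° → normalised to [0°, 360°): 244.807°.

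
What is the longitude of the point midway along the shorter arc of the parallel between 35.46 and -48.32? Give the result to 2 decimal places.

-6.43°

Signed shortest Δλ from +35.46° to -48.32° is -83.78°.
Midpoint longitude = +35.46° + (-83.78°)/2 = +35.46° − 41.89° = -6.43°.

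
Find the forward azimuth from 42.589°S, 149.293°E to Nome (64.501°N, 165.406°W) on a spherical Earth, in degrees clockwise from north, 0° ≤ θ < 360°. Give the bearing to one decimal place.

19.4°

Δλ = -165.406 − 149.293 = -314.699°; wrapped into (−180°, 180°]: 45.301°.
θ = atan2( sin Δλ · cos φ₂ , cos φ₁ · sin φ₂ − sin φ₁ · cos φ₂ · cos Δλ )
  = atan2(0.30600, 0.86943) = 19.390° → normalised to [0°, 360°): 19.390°.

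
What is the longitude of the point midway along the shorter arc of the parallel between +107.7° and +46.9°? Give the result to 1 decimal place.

Signed shortest Δλ from +107.7° to +46.9° is -60.8°.
Midpoint longitude = +107.7° + (-60.8°)/2 = +107.7° − 30.4° = +77.3°.

+77.3°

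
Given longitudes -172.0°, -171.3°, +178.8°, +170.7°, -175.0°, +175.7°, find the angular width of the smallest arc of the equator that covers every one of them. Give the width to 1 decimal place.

Sort the longitudes: -175.0°, -172.0°, -171.3°, +170.7°, +175.7°, +178.8°.
Eastward gaps between consecutive values (wrapping around): 3.0°, 0.7°, 342.0°, 5.0°, 3.1°, 6.2°.
Largest gap = 342.0° ⇒ minimal covering band is its complement: 360° − 342.0° = 18.0°.
Band runs from +170.7° eastward to -171.3°, crossing the antimeridian.

18.0°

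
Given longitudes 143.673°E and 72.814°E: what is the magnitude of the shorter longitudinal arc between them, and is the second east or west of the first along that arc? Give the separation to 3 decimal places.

70.859° west

Raw difference: 72.814 − 143.673 = -70.859°.
Normalise into (−180°, 180°]: -70.859° stays -70.859°.
Negative ⇒ the second point lies to the west; separation 70.859°.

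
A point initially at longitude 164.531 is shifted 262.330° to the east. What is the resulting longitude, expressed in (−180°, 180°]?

Start at +164.531°; shift +262.330° → +426.861°.
+426.861° lies outside (−180°, 180°]; subtract 360° → +66.861°.

+66.861°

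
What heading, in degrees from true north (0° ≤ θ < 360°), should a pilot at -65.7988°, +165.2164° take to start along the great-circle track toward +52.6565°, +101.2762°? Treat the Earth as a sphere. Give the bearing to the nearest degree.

Δλ = 101.2762 − 165.2164 = -63.9402°.
θ = atan2( sin Δλ · cos φ₂ , cos φ₁ · sin φ₂ − sin φ₁ · cos φ₂ · cos Δλ )
  = atan2(-0.54492, 0.56897) = -43.763° → normalised to [0°, 360°): 316.237°.

316°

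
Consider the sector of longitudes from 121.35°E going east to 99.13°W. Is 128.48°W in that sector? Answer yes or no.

Yes

Band width going east from +121.35° to -99.13°: ((-99.13 − 121.35) mod 360) = 139.52°.
Offset of -128.48° east of the west edge: ((-128.48 − 121.35) mod 360) = 110.17°.
110.17° ≤ 139.52° ⇒ inside.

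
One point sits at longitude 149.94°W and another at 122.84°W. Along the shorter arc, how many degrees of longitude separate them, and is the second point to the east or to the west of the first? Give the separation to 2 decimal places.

Raw difference: -122.84 − -149.94 = 27.1°.
Normalise into (−180°, 180°]: 27.1° stays 27.1°.
Positive ⇒ the second point lies to the east; separation 27.10°.

27.10° east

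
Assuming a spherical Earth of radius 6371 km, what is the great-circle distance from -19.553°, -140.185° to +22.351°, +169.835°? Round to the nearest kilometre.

7153 km

Δλ = 169.835 − -140.185 = 310.020°; wrapped into (−180°, 180°]: -49.980°.
Δφ = 22.351 − -19.553 = 41.904°.
a = sin²(Δφ/2) + cos φ₁ · cos φ₂ · sin²(Δλ/2) = 0.283413.
c = 2·atan2(√a, √(1−a)) = 1.12278 rad → d = 6371·c ≈ 7153.26 km.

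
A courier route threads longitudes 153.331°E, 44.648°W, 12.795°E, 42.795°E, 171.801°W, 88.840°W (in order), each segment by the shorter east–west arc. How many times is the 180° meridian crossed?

2

Leg 1: +153.331° → -44.648°, shortest Δλ = 162.021° (east) — crosses 180°.
Leg 2: -44.648° → +12.795°, shortest Δλ = 57.443° (east) — does not cross 180°.
Leg 3: +12.795° → +42.795°, shortest Δλ = 30.0° (east) — does not cross 180°.
Leg 4: +42.795° → -171.801°, shortest Δλ = 145.404° (east) — crosses 180°.
Leg 5: -171.801° → -88.840°, shortest Δλ = 82.961° (east) — does not cross 180°.
Total crossings: 2.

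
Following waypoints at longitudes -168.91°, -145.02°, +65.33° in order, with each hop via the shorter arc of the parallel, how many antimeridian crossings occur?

1

Leg 1: -168.91° → -145.02°, shortest Δλ = 23.89° (east) — does not cross 180°.
Leg 2: -145.02° → +65.33°, shortest Δλ = -149.65° (west) — crosses 180°.
Total crossings: 1.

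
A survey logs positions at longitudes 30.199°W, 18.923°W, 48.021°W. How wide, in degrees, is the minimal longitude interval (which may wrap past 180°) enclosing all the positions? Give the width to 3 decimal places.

Sort the longitudes: -48.021°, -30.199°, -18.923°.
Eastward gaps between consecutive values (wrapping around): 17.822°, 11.276°, 330.902°.
Largest gap = 330.902° ⇒ minimal covering band is its complement: 360° − 330.902° = 29.098°.
Band runs from -48.021° eastward to -18.923°.

29.098°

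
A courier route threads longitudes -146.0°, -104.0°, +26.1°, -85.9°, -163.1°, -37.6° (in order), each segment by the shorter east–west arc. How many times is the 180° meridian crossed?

Leg 1: -146.0° → -104.0°, shortest Δλ = 42.0° (east) — does not cross 180°.
Leg 2: -104.0° → +26.1°, shortest Δλ = 130.1° (east) — does not cross 180°.
Leg 3: +26.1° → -85.9°, shortest Δλ = -112.0° (west) — does not cross 180°.
Leg 4: -85.9° → -163.1°, shortest Δλ = -77.2° (west) — does not cross 180°.
Leg 5: -163.1° → -37.6°, shortest Δλ = 125.5° (east) — does not cross 180°.
Total crossings: 0.

0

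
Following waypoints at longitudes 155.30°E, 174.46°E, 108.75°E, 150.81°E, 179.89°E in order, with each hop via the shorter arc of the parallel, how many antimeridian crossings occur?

Leg 1: +155.30° → +174.46°, shortest Δλ = 19.16° (east) — does not cross 180°.
Leg 2: +174.46° → +108.75°, shortest Δλ = -65.71° (west) — does not cross 180°.
Leg 3: +108.75° → +150.81°, shortest Δλ = 42.06° (east) — does not cross 180°.
Leg 4: +150.81° → +179.89°, shortest Δλ = 29.08° (east) — does not cross 180°.
Total crossings: 0.

0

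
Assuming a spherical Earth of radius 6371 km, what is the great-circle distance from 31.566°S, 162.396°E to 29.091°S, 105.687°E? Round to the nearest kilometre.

Δλ = 105.687 − 162.396 = -56.709°.
Δφ = -29.091 − -31.566 = 2.475°.
a = sin²(Δφ/2) + cos φ₁ · cos φ₂ · sin²(Δλ/2) = 0.168403.
c = 2·atan2(√a, √(1−a)) = 0.84572 rad → d = 6371·c ≈ 5388.07 km.

5388 km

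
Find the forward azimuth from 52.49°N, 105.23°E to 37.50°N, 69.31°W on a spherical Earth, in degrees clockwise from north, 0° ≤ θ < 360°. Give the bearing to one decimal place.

Δλ = -69.31 − 105.23 = -174.54°.
θ = atan2( sin Δλ · cos φ₂ , cos φ₁ · sin φ₂ − sin φ₁ · cos φ₂ · cos Δλ )
  = atan2(-0.07549, 0.99714) = -4.329° → normalised to [0°, 360°): 355.671°.

355.7°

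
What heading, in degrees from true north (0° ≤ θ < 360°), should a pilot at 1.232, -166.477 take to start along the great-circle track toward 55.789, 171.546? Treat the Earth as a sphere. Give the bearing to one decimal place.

345.5°

Δλ = 171.546 − -166.477 = 338.023°; wrapped into (−180°, 180°]: -21.977°.
θ = atan2( sin Δλ · cos φ₂ , cos φ₁ · sin φ₂ − sin φ₁ · cos φ₂ · cos Δλ )
  = atan2(-0.21041, 0.81557) = -14.466° → normalised to [0°, 360°): 345.534°.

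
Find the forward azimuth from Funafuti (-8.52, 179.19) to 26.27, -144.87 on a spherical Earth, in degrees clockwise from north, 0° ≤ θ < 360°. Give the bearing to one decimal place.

Δλ = -144.87 − 179.19 = -324.06°; wrapped into (−180°, 180°]: 35.94°.
θ = atan2( sin Δλ · cos φ₂ , cos φ₁ · sin φ₂ − sin φ₁ · cos φ₂ · cos Δλ )
  = atan2(0.52632, 0.54528) = 43.986° → normalised to [0°, 360°): 43.986°.

44.0°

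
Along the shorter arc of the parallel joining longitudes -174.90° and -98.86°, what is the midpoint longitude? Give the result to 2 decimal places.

-136.88°

Signed shortest Δλ from -174.90° to -98.86° is +76.04°.
Midpoint longitude = -174.90° + (+76.04°)/2 = -174.90° + 38.02° = -136.88°.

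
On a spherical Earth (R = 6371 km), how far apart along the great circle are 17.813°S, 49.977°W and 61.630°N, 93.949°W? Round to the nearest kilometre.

Δλ = -93.949 − -49.977 = -43.972°.
Δφ = 61.630 − -17.813 = 79.443°.
a = sin²(Δφ/2) + cos φ₁ · cos φ₂ · sin²(Δλ/2) = 0.471800.
c = 2·atan2(√a, √(1−a)) = 1.51437 rad → d = 6371·c ≈ 9648.02 km.

9648 km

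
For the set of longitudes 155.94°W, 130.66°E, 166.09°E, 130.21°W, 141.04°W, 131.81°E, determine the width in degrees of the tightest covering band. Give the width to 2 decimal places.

Sort the longitudes: -155.94°, -141.04°, -130.21°, +130.66°, +131.81°, +166.09°.
Eastward gaps between consecutive values (wrapping around): 14.90°, 10.83°, 260.87°, 1.15°, 34.28°, 37.97°.
Largest gap = 260.87° ⇒ minimal covering band is its complement: 360° − 260.87° = 99.13°.
Band runs from +130.66° eastward to -130.21°, crossing the antimeridian.

99.13°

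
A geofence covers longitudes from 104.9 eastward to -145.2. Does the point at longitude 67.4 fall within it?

Band width going east from +104.9° to -145.2°: ((-145.2 − 104.9) mod 360) = 109.9°.
Offset of +67.4° east of the west edge: ((67.4 − 104.9) mod 360) = 322.5°.
322.5° > 109.9° ⇒ outside.

No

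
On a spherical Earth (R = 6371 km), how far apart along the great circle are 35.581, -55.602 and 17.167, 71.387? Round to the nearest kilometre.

11921 km

Δλ = 71.387 − -55.602 = 126.989°.
Δφ = 17.167 − 35.581 = -18.414°.
a = sin²(Δφ/2) + cos φ₁ · cos φ₂ · sin²(Δλ/2) = 0.647894.
c = 2·atan2(√a, √(1−a)) = 1.87108 rad → d = 6371·c ≈ 11920.64 km.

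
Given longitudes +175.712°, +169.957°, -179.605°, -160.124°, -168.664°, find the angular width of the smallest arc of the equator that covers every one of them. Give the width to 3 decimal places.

Sort the longitudes: -179.605°, -168.664°, -160.124°, +169.957°, +175.712°.
Eastward gaps between consecutive values (wrapping around): 10.941°, 8.540°, 330.081°, 5.755°, 4.683°.
Largest gap = 330.081° ⇒ minimal covering band is its complement: 360° − 330.081° = 29.919°.
Band runs from +169.957° eastward to -160.124°, crossing the antimeridian.

29.919°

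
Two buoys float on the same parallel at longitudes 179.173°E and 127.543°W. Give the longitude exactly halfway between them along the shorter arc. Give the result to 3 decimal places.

Signed shortest Δλ from +179.173° to -127.543° is +53.284°.
Midpoint longitude = +179.173° + (+53.284°)/2 = +179.173° + 26.642° = +205.815°.
Normalise into (−180°, 180°]: -154.185°.
(The naïve average (+179.173 + -127.543)/2 = 25.815° is on the wrong side of the globe.)

154.185°W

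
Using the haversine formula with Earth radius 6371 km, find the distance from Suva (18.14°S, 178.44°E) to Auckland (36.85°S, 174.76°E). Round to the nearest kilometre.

2111 km

Δλ = 174.76 − 178.44 = -3.68°.
Δφ = -36.85 − -18.14 = -18.71°.
a = sin²(Δφ/2) + cos φ₁ · cos φ₂ · sin²(Δλ/2) = 0.027207.
c = 2·atan2(√a, √(1−a)) = 0.33140 rad → d = 6371·c ≈ 2111.38 km.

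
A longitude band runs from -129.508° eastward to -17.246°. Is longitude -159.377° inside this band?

Band width going east from -129.508° to -17.246°: ((-17.246 − -129.508) mod 360) = 112.262°.
Offset of -159.377° east of the west edge: ((-159.377 − -129.508) mod 360) = 330.131°.
330.131° > 112.262° ⇒ outside.

No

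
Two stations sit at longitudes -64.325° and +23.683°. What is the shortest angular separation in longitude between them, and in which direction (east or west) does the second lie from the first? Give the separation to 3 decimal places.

Raw difference: 23.683 − -64.325 = 88.008°.
Normalise into (−180°, 180°]: 88.008° stays 88.008°.
Positive ⇒ the second point lies to the east; separation 88.008°.

88.008° east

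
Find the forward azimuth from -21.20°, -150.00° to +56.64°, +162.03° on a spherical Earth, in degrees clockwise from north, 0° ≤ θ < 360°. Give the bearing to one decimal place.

Δλ = 162.03 − -150.00 = 312.03°; wrapped into (−180°, 180°]: -47.97°.
θ = atan2( sin Δλ · cos φ₂ , cos φ₁ · sin φ₂ − sin φ₁ · cos φ₂ · cos Δλ )
  = atan2(-0.40846, 0.91185) = -24.130° → normalised to [0°, 360°): 335.870°.

335.9°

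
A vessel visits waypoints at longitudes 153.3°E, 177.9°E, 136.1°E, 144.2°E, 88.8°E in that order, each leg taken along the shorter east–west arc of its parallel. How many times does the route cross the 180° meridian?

Leg 1: +153.3° → +177.9°, shortest Δλ = 24.6° (east) — does not cross 180°.
Leg 2: +177.9° → +136.1°, shortest Δλ = -41.8° (west) — does not cross 180°.
Leg 3: +136.1° → +144.2°, shortest Δλ = 8.1° (east) — does not cross 180°.
Leg 4: +144.2° → +88.8°, shortest Δλ = -55.4° (west) — does not cross 180°.
Total crossings: 0.

0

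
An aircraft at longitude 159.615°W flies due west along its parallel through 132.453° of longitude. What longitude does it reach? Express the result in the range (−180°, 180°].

67.932°E

Start at -159.615°; shift −132.453° → -292.068°.
-292.068° lies outside (−180°, 180°]; add 360° → +67.932°.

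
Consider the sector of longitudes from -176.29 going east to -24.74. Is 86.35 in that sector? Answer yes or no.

No

Band width going east from -176.29° to -24.74°: ((-24.74 − -176.29) mod 360) = 151.55°.
Offset of +86.35° east of the west edge: ((86.35 − -176.29) mod 360) = 262.64°.
262.64° > 151.55° ⇒ outside.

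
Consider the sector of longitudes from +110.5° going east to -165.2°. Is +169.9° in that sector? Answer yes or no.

Yes

Band width going east from +110.5° to -165.2°: ((-165.2 − 110.5) mod 360) = 84.3°.
Offset of +169.9° east of the west edge: ((169.9 − 110.5) mod 360) = 59.4°.
59.4° ≤ 84.3° ⇒ inside.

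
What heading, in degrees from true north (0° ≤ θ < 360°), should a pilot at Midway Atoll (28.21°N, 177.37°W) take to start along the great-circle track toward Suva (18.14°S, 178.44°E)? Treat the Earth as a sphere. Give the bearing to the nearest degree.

185°

Δλ = 178.44 − -177.37 = 355.81°; wrapped into (−180°, 180°]: -4.19°.
θ = atan2( sin Δλ · cos φ₂ , cos φ₁ · sin φ₂ − sin φ₁ · cos φ₂ · cos Δλ )
  = atan2(-0.06943, -0.72237) = -174.510° → normalised to [0°, 360°): 185.490°.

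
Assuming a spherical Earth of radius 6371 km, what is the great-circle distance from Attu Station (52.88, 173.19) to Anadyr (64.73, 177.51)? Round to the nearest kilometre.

1340 km

Δλ = 177.51 − 173.19 = 4.32°.
Δφ = 64.73 − 52.88 = 11.85°.
a = sin²(Δφ/2) + cos φ₁ · cos φ₂ · sin²(Δλ/2) = 0.011022.
c = 2·atan2(√a, √(1−a)) = 0.21036 rad → d = 6371·c ≈ 1340.18 km.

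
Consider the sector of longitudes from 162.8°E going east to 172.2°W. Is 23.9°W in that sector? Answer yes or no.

No

Band width going east from +162.8° to -172.2°: ((-172.2 − 162.8) mod 360) = 25.0°.
Offset of -23.9° east of the west edge: ((-23.9 − 162.8) mod 360) = 173.3°.
173.3° > 25.0° ⇒ outside.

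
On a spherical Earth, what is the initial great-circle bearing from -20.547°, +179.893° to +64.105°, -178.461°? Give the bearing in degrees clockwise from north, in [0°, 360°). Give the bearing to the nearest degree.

1°

Δλ = -178.461 − 179.893 = -358.354°; wrapped into (−180°, 180°]: 1.646°.
θ = atan2( sin Δλ · cos φ₂ , cos φ₁ · sin φ₂ − sin φ₁ · cos φ₂ · cos Δλ )
  = atan2(0.01254, 0.99558) = 0.722° → normalised to [0°, 360°): 0.722°.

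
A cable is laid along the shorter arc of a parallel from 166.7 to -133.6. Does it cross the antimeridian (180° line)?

Yes

Naïve |-133.6 − 166.7| = 300.3° > 180°, so the shorter arc goes the other way round — across 180°.
Signed shortest Δλ = ((-133.6 − 166.7 + 180) mod 360) − 180 = 59.7°.
Going east by 59.7° from +166.7° passes through 180° before reaching -133.6°.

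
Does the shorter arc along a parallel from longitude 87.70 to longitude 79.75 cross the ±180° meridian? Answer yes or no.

No

Signed shortest Δλ = ((79.75 − 87.70 + 180) mod 360) − 180 = -7.95°.
Going west by 7.95° from +87.70° reaches +79.75° without touching 180°.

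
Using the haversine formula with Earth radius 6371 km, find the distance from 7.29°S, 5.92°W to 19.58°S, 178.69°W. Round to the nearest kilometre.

Δλ = -178.69 − -5.92 = -172.77°.
Δφ = -19.58 − -7.29 = -12.29°.
a = sin²(Δφ/2) + cos φ₁ · cos φ₂ · sin²(Δλ/2) = 0.942302.
c = 2·atan2(√a, √(1−a)) = 2.65644 rad → d = 6371·c ≈ 16924.18 km.

16924 km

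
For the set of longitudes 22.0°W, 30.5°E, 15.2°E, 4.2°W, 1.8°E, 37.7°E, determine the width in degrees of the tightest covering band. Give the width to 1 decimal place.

59.7°

Sort the longitudes: -22.0°, -4.2°, +1.8°, +15.2°, +30.5°, +37.7°.
Eastward gaps between consecutive values (wrapping around): 17.8°, 6.0°, 13.4°, 15.3°, 7.2°, 300.3°.
Largest gap = 300.3° ⇒ minimal covering band is its complement: 360° − 300.3° = 59.7°.
Band runs from -22.0° eastward to +37.7°.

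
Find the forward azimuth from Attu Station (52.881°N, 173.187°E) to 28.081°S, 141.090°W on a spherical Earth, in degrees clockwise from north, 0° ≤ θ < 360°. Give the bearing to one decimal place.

140.8°

Δλ = -141.090 − 173.187 = -314.277°; wrapped into (−180°, 180°]: 45.723°.
θ = atan2( sin Δλ · cos φ₂ , cos φ₁ · sin φ₂ − sin φ₁ · cos φ₂ · cos Δλ )
  = atan2(0.63169, -0.77521) = 140.825° → normalised to [0°, 360°): 140.825°.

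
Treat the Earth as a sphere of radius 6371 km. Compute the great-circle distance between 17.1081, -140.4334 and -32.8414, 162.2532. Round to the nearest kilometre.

Δλ = 162.2532 − -140.4334 = 302.6866°; wrapped into (−180°, 180°]: -57.3134°.
Δφ = -32.8414 − 17.1081 = -49.9495°.
a = sin²(Δφ/2) + cos φ₁ · cos φ₂ · sin²(Δλ/2) = 0.362941.
c = 2·atan2(√a, √(1−a)) = 1.29312 rad → d = 6371·c ≈ 8238.49 km.

8238 km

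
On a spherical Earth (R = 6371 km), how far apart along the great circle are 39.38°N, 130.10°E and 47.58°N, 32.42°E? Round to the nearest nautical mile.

Δλ = 32.42 − 130.10 = -97.68°.
Δφ = 47.58 − 39.38 = 8.20°.
a = sin²(Δφ/2) + cos φ₁ · cos φ₂ · sin²(Δλ/2) = 0.300655.
c = 2·atan2(√a, √(1−a)) = 1.16071 rad → d = 6371·c ≈ 7394.87 km ≈ 3992.91 nmi.

3993 nmi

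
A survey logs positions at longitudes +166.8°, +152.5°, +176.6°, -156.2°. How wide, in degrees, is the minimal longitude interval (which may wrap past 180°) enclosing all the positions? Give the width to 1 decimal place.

Sort the longitudes: -156.2°, +152.5°, +166.8°, +176.6°.
Eastward gaps between consecutive values (wrapping around): 308.7°, 14.3°, 9.8°, 27.2°.
Largest gap = 308.7° ⇒ minimal covering band is its complement: 360° − 308.7° = 51.3°.
Band runs from +152.5° eastward to -156.2°, crossing the antimeridian.

51.3°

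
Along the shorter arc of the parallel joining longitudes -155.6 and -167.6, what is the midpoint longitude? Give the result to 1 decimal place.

Signed shortest Δλ from -155.6° to -167.6° is -12.0°.
Midpoint longitude = -155.6° + (-12.0°)/2 = -155.6° − 6.0° = -161.6°.

-161.6°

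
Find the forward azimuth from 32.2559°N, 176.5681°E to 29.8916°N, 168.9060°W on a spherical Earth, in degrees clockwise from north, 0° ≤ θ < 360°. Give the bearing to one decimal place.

96.9°

Δλ = -168.9060 − 176.5681 = -345.4741°; wrapped into (−180°, 180°]: 14.5259°.
θ = atan2( sin Δλ · cos φ₂ , cos φ₁ · sin φ₂ − sin φ₁ · cos φ₂ · cos Δλ )
  = atan2(0.21745, -0.02646) = 96.938° → normalised to [0°, 360°): 96.938°.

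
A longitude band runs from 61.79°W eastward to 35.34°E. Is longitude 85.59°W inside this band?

Band width going east from -61.79° to +35.34°: ((35.34 − -61.79) mod 360) = 97.13°.
Offset of -85.59° east of the west edge: ((-85.59 − -61.79) mod 360) = 336.20°.
336.20° > 97.13° ⇒ outside.

No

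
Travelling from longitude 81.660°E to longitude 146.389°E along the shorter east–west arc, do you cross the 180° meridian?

No

Signed shortest Δλ = ((146.389 − 81.660 + 180) mod 360) − 180 = 64.729°.
Going east by 64.729° from +81.660° reaches +146.389° without touching 180°.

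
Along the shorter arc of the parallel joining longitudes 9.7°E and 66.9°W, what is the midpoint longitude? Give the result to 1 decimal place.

28.6°W

Signed shortest Δλ from +9.7° to -66.9° is -76.6°.
Midpoint longitude = +9.7° + (-76.6°)/2 = +9.7° − 38.3° = -28.6°.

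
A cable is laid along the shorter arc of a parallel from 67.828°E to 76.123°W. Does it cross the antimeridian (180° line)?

No

Signed shortest Δλ = ((-76.123 − 67.828 + 180) mod 360) − 180 = -143.951°.
Going west by 143.951° from +67.828° reaches -76.123° without touching 180°.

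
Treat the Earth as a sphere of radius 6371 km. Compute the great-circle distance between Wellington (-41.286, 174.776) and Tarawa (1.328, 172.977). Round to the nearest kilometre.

Δλ = 172.977 − 174.776 = -1.799°.
Δφ = 1.328 − -41.286 = 42.614°.
a = sin²(Δφ/2) + cos φ₁ · cos φ₂ · sin²(Δλ/2) = 0.132219.
c = 2·atan2(√a, √(1−a)) = 0.74430 rad → d = 6371·c ≈ 4741.94 km.

4742 km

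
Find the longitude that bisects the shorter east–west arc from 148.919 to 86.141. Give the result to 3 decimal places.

Signed shortest Δλ from +148.919° to +86.141° is -62.778°.
Midpoint longitude = +148.919° + (-62.778°)/2 = +148.919° − 31.389° = +117.530°.

+117.530°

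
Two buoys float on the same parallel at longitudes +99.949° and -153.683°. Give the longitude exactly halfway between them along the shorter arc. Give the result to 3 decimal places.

+153.133°

Signed shortest Δλ from +99.949° to -153.683° is +106.368°.
Midpoint longitude = +99.949° + (+106.368°)/2 = +99.949° + 53.184° = +153.133°.
(The naïve average (+99.949 + -153.683)/2 = -26.867° is on the wrong side of the globe.)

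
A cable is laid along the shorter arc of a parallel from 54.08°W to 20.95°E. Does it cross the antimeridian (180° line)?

Signed shortest Δλ = ((20.95 − -54.08 + 180) mod 360) − 180 = 75.03°.
Going east by 75.03° from -54.08° reaches +20.95° without touching 180°.

No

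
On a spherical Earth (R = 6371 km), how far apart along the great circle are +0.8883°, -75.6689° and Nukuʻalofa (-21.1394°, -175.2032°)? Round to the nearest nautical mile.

5957 nmi

Δλ = -175.2032 − -75.6689 = -99.5343°.
Δφ = -21.1394 − 0.8883 = -22.0277°.
a = sin²(Δφ/2) + cos φ₁ · cos φ₂ · sin²(Δλ/2) = 0.580032.
c = 2·atan2(√a, √(1−a)) = 1.73155 rad → d = 6371·c ≈ 11031.72 km ≈ 5956.65 nmi.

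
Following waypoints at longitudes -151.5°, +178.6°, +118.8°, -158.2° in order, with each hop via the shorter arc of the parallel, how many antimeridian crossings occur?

Leg 1: -151.5° → +178.6°, shortest Δλ = -29.9° (west) — crosses 180°.
Leg 2: +178.6° → +118.8°, shortest Δλ = -59.8° (west) — does not cross 180°.
Leg 3: +118.8° → -158.2°, shortest Δλ = 83.0° (east) — crosses 180°.
Total crossings: 2.

2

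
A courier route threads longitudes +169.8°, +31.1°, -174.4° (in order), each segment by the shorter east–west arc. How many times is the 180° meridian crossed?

1

Leg 1: +169.8° → +31.1°, shortest Δλ = -138.7° (west) — does not cross 180°.
Leg 2: +31.1° → -174.4°, shortest Δλ = 154.5° (east) — crosses 180°.
Total crossings: 1.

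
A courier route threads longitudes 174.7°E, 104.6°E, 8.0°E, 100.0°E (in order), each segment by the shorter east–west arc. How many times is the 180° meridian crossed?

0

Leg 1: +174.7° → +104.6°, shortest Δλ = -70.1° (west) — does not cross 180°.
Leg 2: +104.6° → +8.0°, shortest Δλ = -96.6° (west) — does not cross 180°.
Leg 3: +8.0° → +100.0°, shortest Δλ = 92.0° (east) — does not cross 180°.
Total crossings: 0.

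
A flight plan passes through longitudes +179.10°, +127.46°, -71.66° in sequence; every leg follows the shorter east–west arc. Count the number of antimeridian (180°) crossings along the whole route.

1

Leg 1: +179.10° → +127.46°, shortest Δλ = -51.64° (west) — does not cross 180°.
Leg 2: +127.46° → -71.66°, shortest Δλ = 160.88° (east) — crosses 180°.
Total crossings: 1.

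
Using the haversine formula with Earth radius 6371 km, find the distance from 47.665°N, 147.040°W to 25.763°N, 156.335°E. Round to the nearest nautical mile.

2947 nmi

Δλ = 156.335 − -147.040 = 303.375°; wrapped into (−180°, 180°]: -56.625°.
Δφ = 25.763 − 47.665 = -21.902°.
a = sin²(Δφ/2) + cos φ₁ · cos φ₂ · sin²(Δλ/2) = 0.172520.
c = 2·atan2(√a, √(1−a)) = 0.85667 rad → d = 6371·c ≈ 5457.83 km ≈ 2946.99 nmi.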